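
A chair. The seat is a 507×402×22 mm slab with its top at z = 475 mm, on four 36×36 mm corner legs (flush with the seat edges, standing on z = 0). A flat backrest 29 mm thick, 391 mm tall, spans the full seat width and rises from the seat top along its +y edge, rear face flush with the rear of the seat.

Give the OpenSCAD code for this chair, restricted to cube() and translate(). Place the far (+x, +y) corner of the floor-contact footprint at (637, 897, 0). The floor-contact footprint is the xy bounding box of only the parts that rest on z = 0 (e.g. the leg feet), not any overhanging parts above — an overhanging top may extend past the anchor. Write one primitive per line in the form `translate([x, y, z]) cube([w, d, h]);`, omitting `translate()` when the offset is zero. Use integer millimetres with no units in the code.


translate([130, 495, 453]) cube([507, 402, 22]);
translate([130, 495, 0]) cube([36, 36, 453]);
translate([601, 495, 0]) cube([36, 36, 453]);
translate([130, 861, 0]) cube([36, 36, 453]);
translate([601, 861, 0]) cube([36, 36, 453]);
translate([130, 868, 475]) cube([507, 29, 391]);


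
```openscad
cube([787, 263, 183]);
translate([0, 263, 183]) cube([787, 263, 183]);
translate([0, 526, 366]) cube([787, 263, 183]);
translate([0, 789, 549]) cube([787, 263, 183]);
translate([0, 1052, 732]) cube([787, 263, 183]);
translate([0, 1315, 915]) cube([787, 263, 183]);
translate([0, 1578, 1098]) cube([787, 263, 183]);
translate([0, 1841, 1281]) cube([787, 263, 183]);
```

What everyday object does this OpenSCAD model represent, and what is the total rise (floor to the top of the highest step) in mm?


A staircase. The total rise is 1464 mm.

8 identical blocks, each offset up and back from the previous — a staircase. Each step is 183 mm tall and there are 8 of them, so the total rise is 8 × 183 = 1464 mm.


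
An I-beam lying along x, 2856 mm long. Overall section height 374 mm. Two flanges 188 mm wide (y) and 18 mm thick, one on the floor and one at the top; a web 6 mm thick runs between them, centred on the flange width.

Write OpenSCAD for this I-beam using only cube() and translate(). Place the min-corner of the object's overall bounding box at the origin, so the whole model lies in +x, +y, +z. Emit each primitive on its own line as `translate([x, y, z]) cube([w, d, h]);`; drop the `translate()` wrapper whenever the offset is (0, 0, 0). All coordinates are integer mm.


cube([2856, 188, 18]);
translate([0, 91, 18]) cube([2856, 6, 338]);
translate([0, 0, 356]) cube([2856, 188, 18]);


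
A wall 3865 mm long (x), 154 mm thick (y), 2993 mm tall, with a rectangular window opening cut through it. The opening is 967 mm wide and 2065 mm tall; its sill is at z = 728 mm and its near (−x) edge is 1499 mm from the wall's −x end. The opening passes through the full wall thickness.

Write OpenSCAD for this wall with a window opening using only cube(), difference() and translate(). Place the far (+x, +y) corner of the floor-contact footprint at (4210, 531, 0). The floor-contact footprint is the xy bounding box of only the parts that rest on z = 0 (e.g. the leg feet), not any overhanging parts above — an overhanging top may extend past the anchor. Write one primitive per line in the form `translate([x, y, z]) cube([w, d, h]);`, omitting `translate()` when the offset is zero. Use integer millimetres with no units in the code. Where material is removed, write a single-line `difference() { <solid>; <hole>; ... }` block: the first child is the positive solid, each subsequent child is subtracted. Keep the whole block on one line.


difference() { translate([345, 377, 0]) cube([3865, 154, 2993]); translate([1844, 377, 728]) cube([967, 154, 2065]); }


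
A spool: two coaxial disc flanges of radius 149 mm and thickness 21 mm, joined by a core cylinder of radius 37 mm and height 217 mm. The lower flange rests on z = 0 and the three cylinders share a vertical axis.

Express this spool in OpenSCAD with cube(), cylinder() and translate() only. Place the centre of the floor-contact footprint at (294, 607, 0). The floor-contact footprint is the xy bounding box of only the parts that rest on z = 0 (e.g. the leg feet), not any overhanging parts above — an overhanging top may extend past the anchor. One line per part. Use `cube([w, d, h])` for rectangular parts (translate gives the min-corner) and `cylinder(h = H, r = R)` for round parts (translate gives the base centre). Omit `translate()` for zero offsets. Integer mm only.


translate([294, 607, 0]) cylinder(h = 21, r = 149);
translate([294, 607, 21]) cylinder(h = 217, r = 37);
translate([294, 607, 238]) cylinder(h = 21, r = 149);


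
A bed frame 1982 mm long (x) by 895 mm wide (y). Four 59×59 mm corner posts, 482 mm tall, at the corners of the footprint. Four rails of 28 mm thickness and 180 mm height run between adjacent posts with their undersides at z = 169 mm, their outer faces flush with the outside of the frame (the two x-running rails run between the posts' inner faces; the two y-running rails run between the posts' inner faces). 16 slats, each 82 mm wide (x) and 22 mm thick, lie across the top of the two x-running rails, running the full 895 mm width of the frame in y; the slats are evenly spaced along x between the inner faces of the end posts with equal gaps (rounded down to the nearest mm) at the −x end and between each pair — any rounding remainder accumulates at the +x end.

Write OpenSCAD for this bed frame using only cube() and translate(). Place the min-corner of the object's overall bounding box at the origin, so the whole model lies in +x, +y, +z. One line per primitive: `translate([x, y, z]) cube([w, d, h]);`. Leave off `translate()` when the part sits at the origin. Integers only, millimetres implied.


// slat z = rail_z + rail_h = 169 + 180 = 349
// slat gap = ⌊(1864 − 16·82) / 17⌋ = 32
cube([59, 59, 482]);
translate([0, 836, 0]) cube([59, 59, 482]);
translate([1923, 0, 0]) cube([59, 59, 482]);
translate([1923, 836, 0]) cube([59, 59, 482]);
translate([59, 0, 169]) cube([1864, 28, 180]);
translate([59, 867, 169]) cube([1864, 28, 180]);
translate([0, 59, 169]) cube([28, 777, 180]);
translate([1954, 59, 169]) cube([28, 777, 180]);
translate([91, 0, 349]) cube([82, 895, 22]);
translate([205, 0, 349]) cube([82, 895, 22]);
translate([319, 0, 349]) cube([82, 895, 22]);
translate([433, 0, 349]) cube([82, 895, 22]);
translate([547, 0, 349]) cube([82, 895, 22]);
translate([661, 0, 349]) cube([82, 895, 22]);
translate([775, 0, 349]) cube([82, 895, 22]);
translate([889, 0, 349]) cube([82, 895, 22]);
translate([1003, 0, 349]) cube([82, 895, 22]);
translate([1117, 0, 349]) cube([82, 895, 22]);
translate([1231, 0, 349]) cube([82, 895, 22]);
translate([1345, 0, 349]) cube([82, 895, 22]);
translate([1459, 0, 349]) cube([82, 895, 22]);
translate([1573, 0, 349]) cube([82, 895, 22]);
translate([1687, 0, 349]) cube([82, 895, 22]);
translate([1801, 0, 349]) cube([82, 895, 22]);


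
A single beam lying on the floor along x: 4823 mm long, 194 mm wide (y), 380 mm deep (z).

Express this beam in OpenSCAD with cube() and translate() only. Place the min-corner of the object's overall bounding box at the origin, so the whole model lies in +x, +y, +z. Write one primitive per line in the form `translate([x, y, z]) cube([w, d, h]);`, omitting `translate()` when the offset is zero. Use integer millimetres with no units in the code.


cube([4823, 194, 380]);


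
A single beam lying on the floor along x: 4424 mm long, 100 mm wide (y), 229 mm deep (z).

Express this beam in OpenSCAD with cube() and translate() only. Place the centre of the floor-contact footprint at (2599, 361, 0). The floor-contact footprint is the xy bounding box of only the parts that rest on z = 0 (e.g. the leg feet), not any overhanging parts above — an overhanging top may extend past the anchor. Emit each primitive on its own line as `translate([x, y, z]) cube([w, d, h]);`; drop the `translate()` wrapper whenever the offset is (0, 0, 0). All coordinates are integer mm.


translate([387, 311, 0]) cube([4424, 100, 229]);


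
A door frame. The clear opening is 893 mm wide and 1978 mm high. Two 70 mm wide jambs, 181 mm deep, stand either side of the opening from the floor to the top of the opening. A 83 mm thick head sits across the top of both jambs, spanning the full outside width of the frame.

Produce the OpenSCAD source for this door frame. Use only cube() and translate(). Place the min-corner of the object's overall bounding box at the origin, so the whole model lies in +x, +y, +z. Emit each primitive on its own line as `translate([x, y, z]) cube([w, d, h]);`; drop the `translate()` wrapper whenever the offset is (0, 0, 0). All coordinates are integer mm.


cube([70, 181, 1978]);
translate([963, 0, 0]) cube([70, 181, 1978]);
translate([0, 0, 1978]) cube([1033, 181, 83]);


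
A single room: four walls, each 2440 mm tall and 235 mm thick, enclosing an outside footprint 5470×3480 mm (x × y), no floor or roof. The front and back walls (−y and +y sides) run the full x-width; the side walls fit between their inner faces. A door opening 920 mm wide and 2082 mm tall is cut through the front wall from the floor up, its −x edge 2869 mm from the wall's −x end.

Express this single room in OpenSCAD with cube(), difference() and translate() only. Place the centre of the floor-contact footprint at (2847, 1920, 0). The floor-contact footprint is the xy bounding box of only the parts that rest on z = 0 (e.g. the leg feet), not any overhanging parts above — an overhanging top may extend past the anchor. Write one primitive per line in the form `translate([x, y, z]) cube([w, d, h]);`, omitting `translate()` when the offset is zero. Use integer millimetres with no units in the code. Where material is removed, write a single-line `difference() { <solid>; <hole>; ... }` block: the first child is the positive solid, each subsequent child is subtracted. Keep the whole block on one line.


difference() { translate([112, 180, 0]) cube([5470, 235, 2440]); translate([2981, 180, 0]) cube([920, 235, 2082]); }
translate([112, 3425, 0]) cube([5470, 235, 2440]);
translate([112, 415, 0]) cube([235, 3010, 2440]);
translate([5347, 415, 0]) cube([235, 3010, 2440]);


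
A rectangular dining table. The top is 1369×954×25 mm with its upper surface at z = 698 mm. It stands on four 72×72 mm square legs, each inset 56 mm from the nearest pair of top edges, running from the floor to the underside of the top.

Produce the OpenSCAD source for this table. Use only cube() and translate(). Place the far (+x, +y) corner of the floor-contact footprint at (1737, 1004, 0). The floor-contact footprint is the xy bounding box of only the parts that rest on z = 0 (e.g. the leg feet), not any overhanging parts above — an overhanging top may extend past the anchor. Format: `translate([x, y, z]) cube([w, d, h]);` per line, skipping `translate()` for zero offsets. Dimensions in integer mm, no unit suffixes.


// leg_h = 698 - 25 = 673
translate([424, 106, 673]) cube([1369, 954, 25]);
translate([480, 162, 0]) cube([72, 72, 673]);
translate([1665, 162, 0]) cube([72, 72, 673]);
translate([480, 932, 0]) cube([72, 72, 673]);
translate([1665, 932, 0]) cube([72, 72, 673]);


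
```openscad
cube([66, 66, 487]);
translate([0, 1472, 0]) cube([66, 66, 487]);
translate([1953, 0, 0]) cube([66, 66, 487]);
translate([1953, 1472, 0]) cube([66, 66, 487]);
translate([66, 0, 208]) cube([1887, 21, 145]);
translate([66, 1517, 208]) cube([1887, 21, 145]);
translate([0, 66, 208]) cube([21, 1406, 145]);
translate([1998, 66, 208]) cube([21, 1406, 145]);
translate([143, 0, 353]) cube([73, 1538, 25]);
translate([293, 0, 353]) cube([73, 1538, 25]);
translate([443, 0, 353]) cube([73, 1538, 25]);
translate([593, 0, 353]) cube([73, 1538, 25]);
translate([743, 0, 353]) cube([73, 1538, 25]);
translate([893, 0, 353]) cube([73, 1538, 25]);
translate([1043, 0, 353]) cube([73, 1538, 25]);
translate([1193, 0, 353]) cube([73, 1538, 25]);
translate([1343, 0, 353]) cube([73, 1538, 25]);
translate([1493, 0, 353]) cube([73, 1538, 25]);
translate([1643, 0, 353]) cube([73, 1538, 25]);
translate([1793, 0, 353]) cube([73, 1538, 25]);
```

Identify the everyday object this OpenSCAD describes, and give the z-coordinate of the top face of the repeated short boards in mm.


A bed frame. The slat-top height is 378 mm.

Four posts, four rails, and a row of slats — a bed frame. Slats sit on the rails at z = 208 + 145 = 353; with slat thickness 25, the top is 378 mm.


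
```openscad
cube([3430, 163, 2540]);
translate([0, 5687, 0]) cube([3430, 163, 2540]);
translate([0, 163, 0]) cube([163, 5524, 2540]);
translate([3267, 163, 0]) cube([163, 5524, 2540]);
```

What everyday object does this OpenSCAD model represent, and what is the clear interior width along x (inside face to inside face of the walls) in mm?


A house (or room) frame. The interior width is 3104 mm.

Four 2540 mm walls enclosing a rectangle with no floor or roof — a room or house frame. Outside width is 3430 mm and wall thickness is 163 mm, so the interior width is 3430 − 2 × 163 = 3104 mm.


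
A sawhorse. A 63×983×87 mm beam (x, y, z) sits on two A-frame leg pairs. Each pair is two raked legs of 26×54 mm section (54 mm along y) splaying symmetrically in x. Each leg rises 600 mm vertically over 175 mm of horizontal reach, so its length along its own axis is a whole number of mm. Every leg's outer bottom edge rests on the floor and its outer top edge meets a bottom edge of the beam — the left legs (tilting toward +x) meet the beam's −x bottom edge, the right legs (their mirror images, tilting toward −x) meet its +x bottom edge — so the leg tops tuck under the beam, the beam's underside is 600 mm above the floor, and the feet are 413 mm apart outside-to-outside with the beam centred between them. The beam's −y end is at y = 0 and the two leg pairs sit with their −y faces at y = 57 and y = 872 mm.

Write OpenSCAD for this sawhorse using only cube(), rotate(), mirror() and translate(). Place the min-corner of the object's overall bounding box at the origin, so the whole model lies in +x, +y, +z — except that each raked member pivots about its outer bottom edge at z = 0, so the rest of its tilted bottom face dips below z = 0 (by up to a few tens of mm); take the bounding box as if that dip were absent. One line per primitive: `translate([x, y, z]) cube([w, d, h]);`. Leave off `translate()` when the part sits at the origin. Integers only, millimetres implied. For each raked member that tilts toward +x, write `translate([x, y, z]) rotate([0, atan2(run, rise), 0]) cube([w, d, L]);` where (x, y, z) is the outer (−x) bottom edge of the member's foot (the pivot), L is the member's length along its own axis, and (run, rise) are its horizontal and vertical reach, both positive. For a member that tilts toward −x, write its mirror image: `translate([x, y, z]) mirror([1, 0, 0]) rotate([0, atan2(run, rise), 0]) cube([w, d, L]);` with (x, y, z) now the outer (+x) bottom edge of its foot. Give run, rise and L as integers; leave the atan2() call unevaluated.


translate([175, 0, 600]) cube([63, 983, 87]);
translate([0, 57, 0]) rotate([0, atan2(175, 600), 0]) cube([26, 54, 625]);
translate([413, 57, 0]) mirror([1, 0, 0]) rotate([0, atan2(175, 600), 0]) cube([26, 54, 625]);
translate([0, 872, 0]) rotate([0, atan2(175, 600), 0]) cube([26, 54, 625]);
translate([413, 872, 0]) mirror([1, 0, 0]) rotate([0, atan2(175, 600), 0]) cube([26, 54, 625]);


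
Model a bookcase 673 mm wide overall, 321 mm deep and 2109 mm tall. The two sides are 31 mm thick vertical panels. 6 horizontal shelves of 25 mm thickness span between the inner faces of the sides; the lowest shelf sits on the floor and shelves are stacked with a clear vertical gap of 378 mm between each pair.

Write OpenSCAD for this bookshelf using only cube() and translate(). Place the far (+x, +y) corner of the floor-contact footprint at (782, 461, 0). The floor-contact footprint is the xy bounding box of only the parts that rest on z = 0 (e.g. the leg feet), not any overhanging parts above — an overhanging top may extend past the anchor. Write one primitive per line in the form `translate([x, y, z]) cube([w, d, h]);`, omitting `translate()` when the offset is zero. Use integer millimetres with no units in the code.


translate([109, 140, 0]) cube([31, 321, 2109]);
translate([751, 140, 0]) cube([31, 321, 2109]);
translate([140, 140, 0]) cube([611, 321, 25]);
translate([140, 140, 403]) cube([611, 321, 25]);
translate([140, 140, 806]) cube([611, 321, 25]);
translate([140, 140, 1209]) cube([611, 321, 25]);
translate([140, 140, 1612]) cube([611, 321, 25]);
translate([140, 140, 2015]) cube([611, 321, 25]);


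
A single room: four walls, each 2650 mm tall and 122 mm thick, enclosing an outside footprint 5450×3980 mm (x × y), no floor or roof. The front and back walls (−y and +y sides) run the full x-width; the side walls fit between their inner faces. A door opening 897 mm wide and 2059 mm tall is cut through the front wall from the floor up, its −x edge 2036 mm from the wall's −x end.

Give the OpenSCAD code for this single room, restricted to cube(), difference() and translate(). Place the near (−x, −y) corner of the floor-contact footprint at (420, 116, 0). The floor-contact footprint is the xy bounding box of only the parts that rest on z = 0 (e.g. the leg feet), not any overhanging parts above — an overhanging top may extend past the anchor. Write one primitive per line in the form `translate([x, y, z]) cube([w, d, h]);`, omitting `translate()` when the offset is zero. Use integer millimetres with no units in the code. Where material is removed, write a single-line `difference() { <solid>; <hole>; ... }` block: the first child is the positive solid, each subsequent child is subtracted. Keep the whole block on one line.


difference() { translate([420, 116, 0]) cube([5450, 122, 2650]); translate([2456, 116, 0]) cube([897, 122, 2059]); }
translate([420, 3974, 0]) cube([5450, 122, 2650]);
translate([420, 238, 0]) cube([122, 3736, 2650]);
translate([5748, 238, 0]) cube([122, 3736, 2650]);


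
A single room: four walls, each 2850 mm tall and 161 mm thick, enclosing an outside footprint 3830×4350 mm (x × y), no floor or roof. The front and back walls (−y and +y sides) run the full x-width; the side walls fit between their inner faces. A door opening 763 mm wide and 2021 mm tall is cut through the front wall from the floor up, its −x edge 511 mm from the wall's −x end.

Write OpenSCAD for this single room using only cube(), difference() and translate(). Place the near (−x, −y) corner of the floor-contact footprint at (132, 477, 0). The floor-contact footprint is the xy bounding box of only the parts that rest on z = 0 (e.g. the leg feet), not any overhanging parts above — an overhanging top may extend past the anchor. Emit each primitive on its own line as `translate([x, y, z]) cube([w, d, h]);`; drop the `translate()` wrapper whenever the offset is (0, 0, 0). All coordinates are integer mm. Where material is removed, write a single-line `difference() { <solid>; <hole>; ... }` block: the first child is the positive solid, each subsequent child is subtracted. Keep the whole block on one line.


difference() { translate([132, 477, 0]) cube([3830, 161, 2850]); translate([643, 477, 0]) cube([763, 161, 2021]); }
translate([132, 4666, 0]) cube([3830, 161, 2850]);
translate([132, 638, 0]) cube([161, 4028, 2850]);
translate([3801, 638, 0]) cube([161, 4028, 2850]);


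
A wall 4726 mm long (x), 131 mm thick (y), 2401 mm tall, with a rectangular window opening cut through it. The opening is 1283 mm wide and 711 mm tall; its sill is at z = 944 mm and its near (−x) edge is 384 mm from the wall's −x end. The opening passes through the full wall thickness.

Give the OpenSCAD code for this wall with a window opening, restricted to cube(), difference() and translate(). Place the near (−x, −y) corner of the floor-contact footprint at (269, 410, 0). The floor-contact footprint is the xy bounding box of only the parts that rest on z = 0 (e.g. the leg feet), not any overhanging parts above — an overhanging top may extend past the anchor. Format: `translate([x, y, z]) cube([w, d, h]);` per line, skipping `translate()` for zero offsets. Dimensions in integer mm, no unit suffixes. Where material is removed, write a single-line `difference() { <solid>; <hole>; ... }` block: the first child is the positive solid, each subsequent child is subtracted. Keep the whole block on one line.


difference() { translate([269, 410, 0]) cube([4726, 131, 2401]); translate([653, 410, 944]) cube([1283, 131, 711]); }


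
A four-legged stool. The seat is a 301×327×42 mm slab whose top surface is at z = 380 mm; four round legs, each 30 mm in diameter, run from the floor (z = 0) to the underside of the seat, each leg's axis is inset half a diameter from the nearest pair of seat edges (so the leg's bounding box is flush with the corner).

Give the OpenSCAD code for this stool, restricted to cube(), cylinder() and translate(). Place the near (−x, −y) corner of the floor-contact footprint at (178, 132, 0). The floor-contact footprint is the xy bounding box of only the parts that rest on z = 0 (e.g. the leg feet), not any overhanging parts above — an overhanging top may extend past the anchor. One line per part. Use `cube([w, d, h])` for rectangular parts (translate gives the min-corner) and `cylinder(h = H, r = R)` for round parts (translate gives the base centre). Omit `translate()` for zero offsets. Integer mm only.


translate([178, 132, 338]) cube([301, 327, 42]);
translate([193, 147, 0]) cylinder(h = 338, r = 15);
translate([464, 147, 0]) cylinder(h = 338, r = 15);
translate([193, 444, 0]) cylinder(h = 338, r = 15);
translate([464, 444, 0]) cylinder(h = 338, r = 15);


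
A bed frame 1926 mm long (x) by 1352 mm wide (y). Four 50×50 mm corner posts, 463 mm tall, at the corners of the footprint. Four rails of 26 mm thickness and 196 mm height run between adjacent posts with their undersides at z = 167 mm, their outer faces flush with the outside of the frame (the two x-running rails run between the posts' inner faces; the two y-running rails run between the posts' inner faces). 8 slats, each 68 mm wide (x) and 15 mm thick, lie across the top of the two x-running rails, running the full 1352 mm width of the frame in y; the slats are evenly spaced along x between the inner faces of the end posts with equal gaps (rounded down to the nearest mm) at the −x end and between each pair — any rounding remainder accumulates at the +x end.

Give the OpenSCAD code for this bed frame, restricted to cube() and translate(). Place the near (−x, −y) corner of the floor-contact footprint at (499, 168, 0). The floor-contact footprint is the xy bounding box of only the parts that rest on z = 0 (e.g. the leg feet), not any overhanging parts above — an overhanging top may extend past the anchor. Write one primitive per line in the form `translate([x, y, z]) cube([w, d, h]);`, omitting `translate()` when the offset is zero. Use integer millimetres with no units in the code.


translate([499, 168, 0]) cube([50, 50, 463]);
translate([499, 1470, 0]) cube([50, 50, 463]);
translate([2375, 168, 0]) cube([50, 50, 463]);
translate([2375, 1470, 0]) cube([50, 50, 463]);
translate([549, 168, 167]) cube([1826, 26, 196]);
translate([549, 1494, 167]) cube([1826, 26, 196]);
translate([499, 218, 167]) cube([26, 1252, 196]);
translate([2399, 218, 167]) cube([26, 1252, 196]);
translate([691, 168, 363]) cube([68, 1352, 15]);
translate([901, 168, 363]) cube([68, 1352, 15]);
translate([1111, 168, 363]) cube([68, 1352, 15]);
translate([1321, 168, 363]) cube([68, 1352, 15]);
translate([1531, 168, 363]) cube([68, 1352, 15]);
translate([1741, 168, 363]) cube([68, 1352, 15]);
translate([1951, 168, 363]) cube([68, 1352, 15]);
translate([2161, 168, 363]) cube([68, 1352, 15]);


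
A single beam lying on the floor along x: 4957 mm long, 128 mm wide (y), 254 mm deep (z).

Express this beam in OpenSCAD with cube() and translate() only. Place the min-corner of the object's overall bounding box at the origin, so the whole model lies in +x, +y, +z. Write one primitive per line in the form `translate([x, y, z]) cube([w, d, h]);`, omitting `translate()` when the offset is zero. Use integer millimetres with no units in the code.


cube([4957, 128, 254]);


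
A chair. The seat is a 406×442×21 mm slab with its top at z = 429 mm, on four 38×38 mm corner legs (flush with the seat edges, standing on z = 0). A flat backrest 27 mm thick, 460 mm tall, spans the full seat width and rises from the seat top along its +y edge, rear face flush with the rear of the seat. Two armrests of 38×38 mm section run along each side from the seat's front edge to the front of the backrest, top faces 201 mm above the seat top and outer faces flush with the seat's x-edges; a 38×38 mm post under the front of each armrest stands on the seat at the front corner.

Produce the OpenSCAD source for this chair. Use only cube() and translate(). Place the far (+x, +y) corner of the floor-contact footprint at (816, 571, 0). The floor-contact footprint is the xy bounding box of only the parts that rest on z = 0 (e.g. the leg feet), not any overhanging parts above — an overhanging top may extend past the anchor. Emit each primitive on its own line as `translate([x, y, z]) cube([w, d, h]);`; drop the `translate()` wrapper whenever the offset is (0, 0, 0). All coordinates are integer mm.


// leg_h = 429 - 21 = 408
// arm post h = 201 - 38 = 163
translate([410, 129, 408]) cube([406, 442, 21]);
translate([410, 129, 0]) cube([38, 38, 408]);
translate([778, 129, 0]) cube([38, 38, 408]);
translate([410, 533, 0]) cube([38, 38, 408]);
translate([778, 533, 0]) cube([38, 38, 408]);
translate([410, 544, 429]) cube([406, 27, 460]);
translate([410, 129, 592]) cube([38, 415, 38]);
translate([778, 129, 592]) cube([38, 415, 38]);
translate([410, 129, 429]) cube([38, 38, 163]);
translate([778, 129, 429]) cube([38, 38, 163]);


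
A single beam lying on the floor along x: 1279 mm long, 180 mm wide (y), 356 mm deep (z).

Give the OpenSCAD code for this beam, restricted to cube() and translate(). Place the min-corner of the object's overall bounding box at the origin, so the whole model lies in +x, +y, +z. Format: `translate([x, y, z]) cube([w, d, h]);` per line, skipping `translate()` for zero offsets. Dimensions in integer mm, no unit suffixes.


cube([1279, 180, 356]);


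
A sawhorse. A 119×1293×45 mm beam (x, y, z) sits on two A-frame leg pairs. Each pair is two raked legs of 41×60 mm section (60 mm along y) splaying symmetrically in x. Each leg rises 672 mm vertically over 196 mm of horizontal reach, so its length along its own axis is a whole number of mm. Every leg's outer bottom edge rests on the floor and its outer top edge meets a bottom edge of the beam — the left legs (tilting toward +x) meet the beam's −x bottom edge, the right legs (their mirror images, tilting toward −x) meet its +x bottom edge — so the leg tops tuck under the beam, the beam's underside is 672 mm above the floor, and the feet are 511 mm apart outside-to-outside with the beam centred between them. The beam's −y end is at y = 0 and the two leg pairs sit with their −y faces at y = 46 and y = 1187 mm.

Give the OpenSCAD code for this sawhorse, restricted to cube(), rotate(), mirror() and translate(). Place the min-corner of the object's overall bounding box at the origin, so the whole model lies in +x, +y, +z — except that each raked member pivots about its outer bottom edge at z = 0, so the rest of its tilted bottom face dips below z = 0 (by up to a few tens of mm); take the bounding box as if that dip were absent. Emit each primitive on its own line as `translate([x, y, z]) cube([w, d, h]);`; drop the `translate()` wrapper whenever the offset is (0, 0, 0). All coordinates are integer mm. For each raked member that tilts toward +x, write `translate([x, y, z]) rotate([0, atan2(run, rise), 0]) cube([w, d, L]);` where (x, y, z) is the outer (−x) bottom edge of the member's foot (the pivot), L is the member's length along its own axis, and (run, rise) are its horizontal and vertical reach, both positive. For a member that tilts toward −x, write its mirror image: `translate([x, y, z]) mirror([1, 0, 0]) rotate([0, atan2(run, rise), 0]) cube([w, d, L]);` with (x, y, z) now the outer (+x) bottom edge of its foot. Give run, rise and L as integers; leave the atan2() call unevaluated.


// leg length = √(196² + 672²) = 700
// right-leg outer foot x = 2·196 + 119 = 511
// beam min-corner = (196, 0, 672)
translate([196, 0, 672]) cube([119, 1293, 45]);
translate([0, 46, 0]) rotate([0, atan2(196, 672), 0]) cube([41, 60, 700]);
translate([511, 46, 0]) mirror([1, 0, 0]) rotate([0, atan2(196, 672), 0]) cube([41, 60, 700]);
translate([0, 1187, 0]) rotate([0, atan2(196, 672), 0]) cube([41, 60, 700]);
translate([511, 1187, 0]) mirror([1, 0, 0]) rotate([0, atan2(196, 672), 0]) cube([41, 60, 700]);


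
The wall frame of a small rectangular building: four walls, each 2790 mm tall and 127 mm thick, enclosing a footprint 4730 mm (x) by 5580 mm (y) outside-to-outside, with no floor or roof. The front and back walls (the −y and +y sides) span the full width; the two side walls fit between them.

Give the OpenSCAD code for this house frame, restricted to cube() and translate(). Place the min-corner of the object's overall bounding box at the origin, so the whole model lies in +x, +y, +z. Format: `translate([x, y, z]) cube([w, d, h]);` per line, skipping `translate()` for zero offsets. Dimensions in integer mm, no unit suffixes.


cube([4730, 127, 2790]);
translate([0, 5453, 0]) cube([4730, 127, 2790]);
translate([0, 127, 0]) cube([127, 5326, 2790]);
translate([4603, 127, 0]) cube([127, 5326, 2790]);


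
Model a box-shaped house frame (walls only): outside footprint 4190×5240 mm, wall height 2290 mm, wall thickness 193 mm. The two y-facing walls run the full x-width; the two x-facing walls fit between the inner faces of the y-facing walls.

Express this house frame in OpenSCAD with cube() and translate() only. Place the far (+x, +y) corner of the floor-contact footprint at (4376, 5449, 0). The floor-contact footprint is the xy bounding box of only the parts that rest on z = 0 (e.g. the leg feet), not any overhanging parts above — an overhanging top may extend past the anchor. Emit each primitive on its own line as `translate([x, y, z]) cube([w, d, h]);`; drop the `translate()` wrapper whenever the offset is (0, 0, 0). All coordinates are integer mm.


translate([186, 209, 0]) cube([4190, 193, 2290]);
translate([186, 5256, 0]) cube([4190, 193, 2290]);
translate([186, 402, 0]) cube([193, 4854, 2290]);
translate([4183, 402, 0]) cube([193, 4854, 2290]);


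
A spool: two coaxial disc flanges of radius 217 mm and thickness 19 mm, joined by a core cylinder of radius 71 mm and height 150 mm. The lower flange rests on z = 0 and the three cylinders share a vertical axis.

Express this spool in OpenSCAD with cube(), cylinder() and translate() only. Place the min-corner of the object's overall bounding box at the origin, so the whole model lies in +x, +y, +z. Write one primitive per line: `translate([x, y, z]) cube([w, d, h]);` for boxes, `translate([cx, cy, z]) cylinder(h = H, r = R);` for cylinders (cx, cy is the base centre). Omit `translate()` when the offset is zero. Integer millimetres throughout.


translate([217, 217, 0]) cylinder(h = 19, r = 217);
translate([217, 217, 19]) cylinder(h = 150, r = 71);
translate([217, 217, 169]) cylinder(h = 19, r = 217);


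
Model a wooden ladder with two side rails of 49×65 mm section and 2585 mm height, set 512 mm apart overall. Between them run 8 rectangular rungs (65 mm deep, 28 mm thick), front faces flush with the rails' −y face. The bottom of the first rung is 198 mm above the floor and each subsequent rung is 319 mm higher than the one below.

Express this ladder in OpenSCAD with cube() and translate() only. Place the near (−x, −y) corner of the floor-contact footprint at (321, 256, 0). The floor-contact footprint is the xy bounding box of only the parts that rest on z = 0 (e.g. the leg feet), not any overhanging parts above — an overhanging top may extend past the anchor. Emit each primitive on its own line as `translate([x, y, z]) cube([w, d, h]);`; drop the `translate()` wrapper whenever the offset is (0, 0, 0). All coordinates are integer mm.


// rung span = 512 - 2*49 = 414
// rung[k] z = 198 + k*319
translate([321, 256, 0]) cube([49, 65, 2585]);
translate([784, 256, 0]) cube([49, 65, 2585]);
translate([370, 256, 198]) cube([414, 65, 28]);
translate([370, 256, 517]) cube([414, 65, 28]);
translate([370, 256, 836]) cube([414, 65, 28]);
translate([370, 256, 1155]) cube([414, 65, 28]);
translate([370, 256, 1474]) cube([414, 65, 28]);
translate([370, 256, 1793]) cube([414, 65, 28]);
translate([370, 256, 2112]) cube([414, 65, 28]);
translate([370, 256, 2431]) cube([414, 65, 28]);


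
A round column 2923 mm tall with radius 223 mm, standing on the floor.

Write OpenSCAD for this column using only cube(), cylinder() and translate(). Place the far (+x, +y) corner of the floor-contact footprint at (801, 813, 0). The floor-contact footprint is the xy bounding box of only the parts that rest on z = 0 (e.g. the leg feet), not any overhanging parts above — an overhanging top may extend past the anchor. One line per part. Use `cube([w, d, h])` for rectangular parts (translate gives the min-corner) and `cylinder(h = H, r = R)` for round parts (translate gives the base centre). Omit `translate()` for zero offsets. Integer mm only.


translate([578, 590, 0]) cylinder(h = 2923, r = 223);


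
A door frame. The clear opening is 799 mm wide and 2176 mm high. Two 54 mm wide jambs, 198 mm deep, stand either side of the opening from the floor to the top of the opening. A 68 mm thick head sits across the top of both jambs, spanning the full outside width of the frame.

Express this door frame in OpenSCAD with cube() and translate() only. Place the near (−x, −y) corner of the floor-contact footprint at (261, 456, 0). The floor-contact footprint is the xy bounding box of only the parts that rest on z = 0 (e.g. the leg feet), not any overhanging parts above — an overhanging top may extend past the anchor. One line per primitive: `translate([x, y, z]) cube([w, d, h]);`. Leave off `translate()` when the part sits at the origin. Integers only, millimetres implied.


translate([261, 456, 0]) cube([54, 198, 2176]);
translate([1114, 456, 0]) cube([54, 198, 2176]);
translate([261, 456, 2176]) cube([907, 198, 68]);


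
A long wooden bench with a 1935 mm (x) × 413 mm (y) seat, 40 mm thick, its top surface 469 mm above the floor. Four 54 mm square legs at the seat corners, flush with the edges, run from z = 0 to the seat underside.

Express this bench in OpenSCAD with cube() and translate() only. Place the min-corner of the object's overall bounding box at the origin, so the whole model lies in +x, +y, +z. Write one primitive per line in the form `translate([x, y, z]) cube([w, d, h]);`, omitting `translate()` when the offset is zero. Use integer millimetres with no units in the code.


// leg_h = 469 − 40 = 429
translate([0, 0, 429]) cube([1935, 413, 40]);
cube([54, 54, 429]);
translate([0, 359, 0]) cube([54, 54, 429]);
translate([1881, 0, 0]) cube([54, 54, 429]);
translate([1881, 359, 0]) cube([54, 54, 429]);


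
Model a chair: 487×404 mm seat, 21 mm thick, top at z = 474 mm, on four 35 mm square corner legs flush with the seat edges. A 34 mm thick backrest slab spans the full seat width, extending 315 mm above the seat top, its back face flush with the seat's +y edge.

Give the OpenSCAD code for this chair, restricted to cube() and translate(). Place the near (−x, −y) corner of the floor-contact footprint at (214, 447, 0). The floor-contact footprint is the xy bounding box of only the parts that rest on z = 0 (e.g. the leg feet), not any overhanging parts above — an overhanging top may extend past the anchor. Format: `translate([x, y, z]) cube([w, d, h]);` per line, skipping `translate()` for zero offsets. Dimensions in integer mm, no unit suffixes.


translate([214, 447, 453]) cube([487, 404, 21]);
translate([214, 447, 0]) cube([35, 35, 453]);
translate([666, 447, 0]) cube([35, 35, 453]);
translate([214, 816, 0]) cube([35, 35, 453]);
translate([666, 816, 0]) cube([35, 35, 453]);
translate([214, 817, 474]) cube([487, 34, 315]);


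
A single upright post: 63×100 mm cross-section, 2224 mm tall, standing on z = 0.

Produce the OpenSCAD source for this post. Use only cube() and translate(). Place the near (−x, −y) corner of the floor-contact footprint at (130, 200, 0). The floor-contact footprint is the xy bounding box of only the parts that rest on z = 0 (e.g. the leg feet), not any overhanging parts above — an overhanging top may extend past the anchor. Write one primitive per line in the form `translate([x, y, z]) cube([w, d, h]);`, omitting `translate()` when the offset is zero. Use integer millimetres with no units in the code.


translate([130, 200, 0]) cube([63, 100, 2224]);


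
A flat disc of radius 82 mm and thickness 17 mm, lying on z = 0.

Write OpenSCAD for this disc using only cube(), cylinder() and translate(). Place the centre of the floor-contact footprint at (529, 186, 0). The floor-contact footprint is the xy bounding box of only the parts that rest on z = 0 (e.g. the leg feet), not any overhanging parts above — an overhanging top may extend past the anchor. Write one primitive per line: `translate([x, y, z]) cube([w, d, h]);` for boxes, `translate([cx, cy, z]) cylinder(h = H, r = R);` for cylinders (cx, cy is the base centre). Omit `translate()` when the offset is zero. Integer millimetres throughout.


translate([529, 186, 0]) cylinder(h = 17, r = 82);


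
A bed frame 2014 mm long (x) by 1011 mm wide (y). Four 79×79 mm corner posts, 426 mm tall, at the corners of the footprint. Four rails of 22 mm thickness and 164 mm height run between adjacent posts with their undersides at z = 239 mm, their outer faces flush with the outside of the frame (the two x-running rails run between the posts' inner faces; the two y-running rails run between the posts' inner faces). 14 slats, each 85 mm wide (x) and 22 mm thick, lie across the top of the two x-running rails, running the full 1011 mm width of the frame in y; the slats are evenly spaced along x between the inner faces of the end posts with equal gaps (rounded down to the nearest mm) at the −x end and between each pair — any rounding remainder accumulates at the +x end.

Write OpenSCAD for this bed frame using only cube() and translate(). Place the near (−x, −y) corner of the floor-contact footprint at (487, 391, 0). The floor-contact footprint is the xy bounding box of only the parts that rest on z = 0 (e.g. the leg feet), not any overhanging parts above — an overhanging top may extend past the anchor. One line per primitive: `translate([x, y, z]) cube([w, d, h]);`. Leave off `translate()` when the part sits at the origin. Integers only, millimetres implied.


translate([487, 391, 0]) cube([79, 79, 426]);
translate([487, 1323, 0]) cube([79, 79, 426]);
translate([2422, 391, 0]) cube([79, 79, 426]);
translate([2422, 1323, 0]) cube([79, 79, 426]);
translate([566, 391, 239]) cube([1856, 22, 164]);
translate([566, 1380, 239]) cube([1856, 22, 164]);
translate([487, 470, 239]) cube([22, 853, 164]);
translate([2479, 470, 239]) cube([22, 853, 164]);
translate([610, 391, 403]) cube([85, 1011, 22]);
translate([739, 391, 403]) cube([85, 1011, 22]);
translate([868, 391, 403]) cube([85, 1011, 22]);
translate([997, 391, 403]) cube([85, 1011, 22]);
translate([1126, 391, 403]) cube([85, 1011, 22]);
translate([1255, 391, 403]) cube([85, 1011, 22]);
translate([1384, 391, 403]) cube([85, 1011, 22]);
translate([1513, 391, 403]) cube([85, 1011, 22]);
translate([1642, 391, 403]) cube([85, 1011, 22]);
translate([1771, 391, 403]) cube([85, 1011, 22]);
translate([1900, 391, 403]) cube([85, 1011, 22]);
translate([2029, 391, 403]) cube([85, 1011, 22]);
translate([2158, 391, 403]) cube([85, 1011, 22]);
translate([2287, 391, 403]) cube([85, 1011, 22]);


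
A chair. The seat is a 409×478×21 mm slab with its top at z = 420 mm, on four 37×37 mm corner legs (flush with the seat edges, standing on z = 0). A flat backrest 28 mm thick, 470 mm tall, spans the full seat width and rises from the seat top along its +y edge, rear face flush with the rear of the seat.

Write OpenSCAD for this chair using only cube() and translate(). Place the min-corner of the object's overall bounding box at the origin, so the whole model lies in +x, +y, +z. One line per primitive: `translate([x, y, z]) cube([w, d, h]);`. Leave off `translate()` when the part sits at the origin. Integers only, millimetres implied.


translate([0, 0, 399]) cube([409, 478, 21]);
cube([37, 37, 399]);
translate([372, 0, 0]) cube([37, 37, 399]);
translate([0, 441, 0]) cube([37, 37, 399]);
translate([372, 441, 0]) cube([37, 37, 399]);
translate([0, 450, 420]) cube([409, 28, 470]);
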